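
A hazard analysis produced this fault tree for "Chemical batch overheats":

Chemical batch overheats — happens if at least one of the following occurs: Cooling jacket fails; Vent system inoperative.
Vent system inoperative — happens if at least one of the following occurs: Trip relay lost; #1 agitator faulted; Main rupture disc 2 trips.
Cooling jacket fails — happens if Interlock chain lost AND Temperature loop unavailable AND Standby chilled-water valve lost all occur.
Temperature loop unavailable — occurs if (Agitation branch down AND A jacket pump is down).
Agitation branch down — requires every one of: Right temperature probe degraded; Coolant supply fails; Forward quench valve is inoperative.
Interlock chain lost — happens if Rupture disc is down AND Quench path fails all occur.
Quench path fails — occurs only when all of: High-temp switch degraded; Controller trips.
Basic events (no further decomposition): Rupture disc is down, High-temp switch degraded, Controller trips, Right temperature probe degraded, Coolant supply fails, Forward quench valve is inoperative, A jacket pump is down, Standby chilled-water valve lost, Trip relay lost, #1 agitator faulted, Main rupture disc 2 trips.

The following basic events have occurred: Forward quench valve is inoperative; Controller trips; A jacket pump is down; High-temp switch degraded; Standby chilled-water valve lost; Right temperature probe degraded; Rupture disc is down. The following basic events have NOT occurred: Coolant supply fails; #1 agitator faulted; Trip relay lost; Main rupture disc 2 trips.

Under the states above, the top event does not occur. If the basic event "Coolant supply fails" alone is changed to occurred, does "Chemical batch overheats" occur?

Counterfactual: set "Coolant supply fails" to occurred.
Quench path fails [AND]: High-temp switch degraded=occurs, Controller trips=occurs → all inputs occur → occurs.
Interlock chain lost [AND]: Rupture disc is down=occurs, Quench path fails=occurs → all inputs occur → occurs.
Agitation branch down [AND]: Right temperature probe degraded=occurs, Coolant supply fails=occurs, Forward quench valve is inoperative=occurs → all inputs occur → occurs.
Temperature loop unavailable [AND]: Agitation branch down=occurs, A jacket pump is down=occurs → all inputs occur → occurs.
Cooling jacket fails [AND]: Interlock chain lost=occurs, Temperature loop unavailable=occurs, Standby chilled-water valve lost=occurs → all inputs occur → occurs.
Vent system inoperative [OR]: Trip relay lost=not, #1 agitator faulted=not, Main rupture disc 2 trips=not → no input occurs → does not occur.
Chemical batch overheats [OR]: Cooling jacket fails=occurs, Vent system inoperative=not → at least one input occurs → occurs.

Yes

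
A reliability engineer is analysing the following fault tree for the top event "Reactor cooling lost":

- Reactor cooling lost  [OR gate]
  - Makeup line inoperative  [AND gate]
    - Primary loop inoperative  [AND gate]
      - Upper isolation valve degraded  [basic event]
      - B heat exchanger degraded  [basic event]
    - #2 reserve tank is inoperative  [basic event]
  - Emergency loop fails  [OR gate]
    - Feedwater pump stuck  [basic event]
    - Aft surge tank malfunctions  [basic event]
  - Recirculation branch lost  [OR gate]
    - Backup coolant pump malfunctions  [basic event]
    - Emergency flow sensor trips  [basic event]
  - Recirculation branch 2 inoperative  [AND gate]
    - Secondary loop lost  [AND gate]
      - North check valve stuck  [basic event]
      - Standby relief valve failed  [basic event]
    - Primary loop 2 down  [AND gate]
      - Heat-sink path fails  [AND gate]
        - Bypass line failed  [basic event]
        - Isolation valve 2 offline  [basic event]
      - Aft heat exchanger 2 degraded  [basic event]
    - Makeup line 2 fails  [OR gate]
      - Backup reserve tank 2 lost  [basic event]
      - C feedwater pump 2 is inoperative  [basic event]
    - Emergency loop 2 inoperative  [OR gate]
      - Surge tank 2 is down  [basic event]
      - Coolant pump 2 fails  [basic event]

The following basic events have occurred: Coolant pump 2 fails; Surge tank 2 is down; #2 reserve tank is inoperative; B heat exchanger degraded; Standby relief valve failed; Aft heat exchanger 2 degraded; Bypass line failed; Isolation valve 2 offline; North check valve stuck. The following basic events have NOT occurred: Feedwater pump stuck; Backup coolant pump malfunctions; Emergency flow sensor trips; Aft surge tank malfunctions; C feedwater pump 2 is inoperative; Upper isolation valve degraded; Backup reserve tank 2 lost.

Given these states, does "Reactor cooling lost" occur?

No

Primary loop inoperative [AND]: Upper isolation valve degraded=not, B heat exchanger degraded=occurs → not all inputs occur → does not occur.
Makeup line inoperative [AND]: Primary loop inoperative=not, #2 reserve tank is inoperative=occurs → not all inputs occur → does not occur.
Emergency loop fails [OR]: Feedwater pump stuck=not, Aft surge tank malfunctions=not → no input occurs → does not occur.
Recirculation branch lost [OR]: Backup coolant pump malfunctions=not, Emergency flow sensor trips=not → no input occurs → does not occur.
Secondary loop lost [AND]: North check valve stuck=occurs, Standby relief valve failed=occurs → all inputs occur → occurs.
Heat-sink path fails [AND]: Bypass line failed=occurs, Isolation valve 2 offline=occurs → all inputs occur → occurs.
Primary loop 2 down [AND]: Heat-sink path fails=occurs, Aft heat exchanger 2 degraded=occurs → all inputs occur → occurs.
Makeup line 2 fails [OR]: Backup reserve tank 2 lost=not, C feedwater pump 2 is inoperative=not → no input occurs → does not occur.
Emergency loop 2 inoperative [OR]: Surge tank 2 is down=occurs, Coolant pump 2 fails=occurs → at least one input occurs → occurs.
Recirculation branch 2 inoperative [AND]: Secondary loop lost=occurs, Primary loop 2 down=occurs, Makeup line 2 fails=not, Emergency loop 2 inoperative=occurs → not all inputs occur → does not occur.
Reactor cooling lost [OR]: Makeup line inoperative=not, Emergency loop fails=not, Recirculation branch lost=not, Recirculation branch 2 inoperative=not → no input occurs → does not occur.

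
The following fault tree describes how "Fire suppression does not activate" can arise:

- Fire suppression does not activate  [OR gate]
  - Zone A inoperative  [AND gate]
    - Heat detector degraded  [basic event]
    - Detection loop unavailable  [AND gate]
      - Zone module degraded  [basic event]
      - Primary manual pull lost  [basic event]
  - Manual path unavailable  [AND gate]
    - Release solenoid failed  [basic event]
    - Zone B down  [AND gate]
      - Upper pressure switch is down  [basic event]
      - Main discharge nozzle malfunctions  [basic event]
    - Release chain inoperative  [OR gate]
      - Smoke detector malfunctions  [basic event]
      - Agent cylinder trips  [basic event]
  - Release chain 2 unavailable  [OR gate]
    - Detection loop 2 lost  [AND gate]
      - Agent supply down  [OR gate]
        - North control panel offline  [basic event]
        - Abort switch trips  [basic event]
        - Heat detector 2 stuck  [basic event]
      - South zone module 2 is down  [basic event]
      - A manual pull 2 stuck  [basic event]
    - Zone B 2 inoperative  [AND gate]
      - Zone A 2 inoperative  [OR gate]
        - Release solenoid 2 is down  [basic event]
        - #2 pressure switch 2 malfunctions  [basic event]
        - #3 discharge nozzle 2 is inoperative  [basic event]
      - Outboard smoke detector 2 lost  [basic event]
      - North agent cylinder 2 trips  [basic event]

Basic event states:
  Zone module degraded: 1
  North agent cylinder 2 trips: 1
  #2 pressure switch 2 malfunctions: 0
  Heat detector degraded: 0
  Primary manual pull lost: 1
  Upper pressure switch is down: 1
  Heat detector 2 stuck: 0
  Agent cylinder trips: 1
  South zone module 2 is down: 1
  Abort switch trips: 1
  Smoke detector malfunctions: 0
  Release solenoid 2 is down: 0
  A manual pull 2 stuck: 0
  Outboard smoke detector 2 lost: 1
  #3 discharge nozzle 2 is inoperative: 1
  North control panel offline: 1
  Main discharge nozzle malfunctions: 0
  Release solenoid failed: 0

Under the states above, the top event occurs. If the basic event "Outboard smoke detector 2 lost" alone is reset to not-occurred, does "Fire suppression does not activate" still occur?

No

Counterfactual: set "Outboard smoke detector 2 lost" to not occurred.
Detection loop unavailable [AND]: Zone module degraded=occurs, Primary manual pull lost=occurs → all inputs occur → occurs.
Zone A inoperative [AND]: Heat detector degraded=not, Detection loop unavailable=occurs → not all inputs occur → does not occur.
Zone B down [AND]: Upper pressure switch is down=occurs, Main discharge nozzle malfunctions=not → not all inputs occur → does not occur.
Release chain inoperative [OR]: Smoke detector malfunctions=not, Agent cylinder trips=occurs → at least one input occurs → occurs.
Manual path unavailable [AND]: Release solenoid failed=not, Zone B down=not, Release chain inoperative=occurs → not all inputs occur → does not occur.
Agent supply down [OR]: North control panel offline=occurs, Abort switch trips=occurs, Heat detector 2 stuck=not → at least one input occurs → occurs.
Detection loop 2 lost [AND]: Agent supply down=occurs, South zone module 2 is down=occurs, A manual pull 2 stuck=not → not all inputs occur → does not occur.
Zone A 2 inoperative [OR]: Release solenoid 2 is down=not, #2 pressure switch 2 malfunctions=not, #3 discharge nozzle 2 is inoperative=occurs → at least one input occurs → occurs.
Zone B 2 inoperative [AND]: Zone A 2 inoperative=occurs, Outboard smoke detector 2 lost=not, North agent cylinder 2 trips=occurs → not all inputs occur → does not occur.
Release chain 2 unavailable [OR]: Detection loop 2 lost=not, Zone B 2 inoperative=not → no input occurs → does not occur.
Fire suppression does not activate [OR]: Zone A inoperative=not, Manual path unavailable=not, Release chain 2 unavailable=not → no input occurs → does not occur.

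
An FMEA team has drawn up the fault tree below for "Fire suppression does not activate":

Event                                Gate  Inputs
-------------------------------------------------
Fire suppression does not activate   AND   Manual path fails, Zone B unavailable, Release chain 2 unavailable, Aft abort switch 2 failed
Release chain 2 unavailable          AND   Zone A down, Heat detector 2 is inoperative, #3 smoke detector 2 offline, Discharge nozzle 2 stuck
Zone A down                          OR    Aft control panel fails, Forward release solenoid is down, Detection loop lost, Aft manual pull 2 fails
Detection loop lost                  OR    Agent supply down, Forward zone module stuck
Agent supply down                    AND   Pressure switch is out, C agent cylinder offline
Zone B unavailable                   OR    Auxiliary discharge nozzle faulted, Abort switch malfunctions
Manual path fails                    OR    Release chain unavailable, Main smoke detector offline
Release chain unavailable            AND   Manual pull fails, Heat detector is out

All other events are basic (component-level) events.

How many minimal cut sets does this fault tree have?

20

Release chain unavailable [AND]: one cut set from each child combined → 1 × 1 = 1 cut set(s).
Manual path fails [OR]: union of children's cut sets → 2 cut set(s).
Zone B unavailable [OR]: union of children's cut sets → 2 cut set(s).
Agent supply down [AND]: one cut set from each child combined → 1 × 1 = 1 cut set(s).
Detection loop lost [OR]: union of children's cut sets → 2 cut set(s).
Zone A down [OR]: union of children's cut sets → 5 cut set(s).
Release chain 2 unavailable [AND]: one cut set from each child combined → 5 × 1 × 1 × 1 = 5 cut set(s).
Fire suppression does not activate [AND]: one cut set from each child combined → 2 × 2 × 5 × 1 = 20 cut set(s).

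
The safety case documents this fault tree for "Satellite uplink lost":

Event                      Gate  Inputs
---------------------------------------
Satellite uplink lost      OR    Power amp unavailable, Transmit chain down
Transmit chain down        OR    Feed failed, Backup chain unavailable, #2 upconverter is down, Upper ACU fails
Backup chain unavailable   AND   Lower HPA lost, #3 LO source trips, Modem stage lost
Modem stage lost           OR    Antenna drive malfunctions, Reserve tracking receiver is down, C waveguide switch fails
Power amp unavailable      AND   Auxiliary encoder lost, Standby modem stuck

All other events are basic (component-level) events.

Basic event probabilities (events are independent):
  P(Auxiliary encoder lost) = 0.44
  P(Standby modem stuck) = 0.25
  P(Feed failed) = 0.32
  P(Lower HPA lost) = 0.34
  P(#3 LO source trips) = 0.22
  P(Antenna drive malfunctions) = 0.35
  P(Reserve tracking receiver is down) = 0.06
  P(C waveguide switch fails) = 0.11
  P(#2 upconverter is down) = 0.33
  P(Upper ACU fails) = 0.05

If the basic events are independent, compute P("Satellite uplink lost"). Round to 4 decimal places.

P(Power amp unavailable) [AND] = 0.44 × 0.25 = 0.110000
P(Modem stage lost) [OR] = 1 − (1−0.35) × (1−0.06) × (1−0.11) = 0.456210
P(Backup chain unavailable) [AND] = 0.34 × 0.22 × 0.456210 = 0.034125
P(Transmit chain down) [OR] = 1 − (1−0.32) × (1−0.034125) × (1−0.33) × (1−0.05) = 0.581950
P(Satellite uplink lost) [OR] = 1 − (1−0.110000) × (1−0.581950) = 0.627936
Rounded to 4 decimal places: P(Satellite uplink lost) ≈ 0.6279.

0.6279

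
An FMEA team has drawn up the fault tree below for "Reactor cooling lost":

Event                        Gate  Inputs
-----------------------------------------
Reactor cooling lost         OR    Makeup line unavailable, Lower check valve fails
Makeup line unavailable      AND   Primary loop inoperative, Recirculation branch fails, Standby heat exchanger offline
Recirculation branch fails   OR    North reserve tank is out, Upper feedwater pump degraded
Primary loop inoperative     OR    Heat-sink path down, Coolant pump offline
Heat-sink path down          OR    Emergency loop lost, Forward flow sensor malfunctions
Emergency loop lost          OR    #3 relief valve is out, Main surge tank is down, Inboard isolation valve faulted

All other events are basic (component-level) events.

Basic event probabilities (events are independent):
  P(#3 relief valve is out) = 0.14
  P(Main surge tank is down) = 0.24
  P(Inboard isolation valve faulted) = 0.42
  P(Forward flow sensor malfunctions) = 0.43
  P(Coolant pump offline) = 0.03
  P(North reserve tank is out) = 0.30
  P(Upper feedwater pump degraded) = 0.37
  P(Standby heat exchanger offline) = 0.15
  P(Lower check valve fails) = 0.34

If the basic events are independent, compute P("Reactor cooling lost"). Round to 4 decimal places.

0.3837

P(Emergency loop lost) [OR] = 1 − (1−0.14) × (1−0.24) × (1−0.42) = 0.620912
P(Heat-sink path down) [OR] = 1 − (1−0.620912) × (1−0.43) = 0.783920
P(Primary loop inoperative) [OR] = 1 − (1−0.783920) × (1−0.03) = 0.790402
P(Recirculation branch fails) [OR] = 1 − (1−0.30) × (1−0.37) = 0.559000
P(Makeup line unavailable) [AND] = 0.790402 × 0.559000 × 0.15 = 0.066275
P(Reactor cooling lost) [OR] = 1 − (1−0.066275) × (1−0.34) = 0.383742
Rounded to 4 decimal places: P(Reactor cooling lost) ≈ 0.3837.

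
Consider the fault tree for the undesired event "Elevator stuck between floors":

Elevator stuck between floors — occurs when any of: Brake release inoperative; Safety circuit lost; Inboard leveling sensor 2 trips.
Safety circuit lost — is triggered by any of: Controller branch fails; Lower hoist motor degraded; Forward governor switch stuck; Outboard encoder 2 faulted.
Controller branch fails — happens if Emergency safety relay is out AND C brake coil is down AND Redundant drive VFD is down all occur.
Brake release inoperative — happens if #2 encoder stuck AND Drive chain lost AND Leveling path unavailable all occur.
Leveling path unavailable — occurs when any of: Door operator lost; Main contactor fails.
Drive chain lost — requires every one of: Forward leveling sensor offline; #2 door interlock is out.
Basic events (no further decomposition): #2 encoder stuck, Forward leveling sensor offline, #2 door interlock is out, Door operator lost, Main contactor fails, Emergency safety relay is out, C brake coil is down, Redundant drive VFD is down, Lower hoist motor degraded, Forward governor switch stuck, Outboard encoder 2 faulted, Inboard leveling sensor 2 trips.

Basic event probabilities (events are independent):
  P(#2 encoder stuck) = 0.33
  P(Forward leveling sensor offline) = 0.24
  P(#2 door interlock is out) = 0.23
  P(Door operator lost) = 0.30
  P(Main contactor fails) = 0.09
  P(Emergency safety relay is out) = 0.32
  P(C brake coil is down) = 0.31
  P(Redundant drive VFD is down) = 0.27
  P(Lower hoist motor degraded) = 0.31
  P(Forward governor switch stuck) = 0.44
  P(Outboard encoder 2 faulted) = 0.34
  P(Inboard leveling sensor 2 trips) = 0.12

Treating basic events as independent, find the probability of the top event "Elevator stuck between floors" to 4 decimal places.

P(Drive chain lost) [AND] = 0.24 × 0.23 = 0.055200
P(Leveling path unavailable) [OR] = 1 − (1−0.30) × (1−0.09) = 0.363000
P(Brake release inoperative) [AND] = 0.33 × 0.055200 × 0.363000 = 0.006612
P(Controller branch fails) [AND] = 0.32 × 0.31 × 0.27 = 0.026784
P(Safety circuit lost) [OR] = 1 − (1−0.026784) × (1−0.31) × (1−0.44) × (1−0.34) = 0.751807
P(Elevator stuck between floors) [OR] = 1 − (1−0.006612) × (1−0.751807) × (1−0.12) = 0.783034
Rounded to 4 decimal places: P(Elevator stuck between floors) ≈ 0.7830.

0.7830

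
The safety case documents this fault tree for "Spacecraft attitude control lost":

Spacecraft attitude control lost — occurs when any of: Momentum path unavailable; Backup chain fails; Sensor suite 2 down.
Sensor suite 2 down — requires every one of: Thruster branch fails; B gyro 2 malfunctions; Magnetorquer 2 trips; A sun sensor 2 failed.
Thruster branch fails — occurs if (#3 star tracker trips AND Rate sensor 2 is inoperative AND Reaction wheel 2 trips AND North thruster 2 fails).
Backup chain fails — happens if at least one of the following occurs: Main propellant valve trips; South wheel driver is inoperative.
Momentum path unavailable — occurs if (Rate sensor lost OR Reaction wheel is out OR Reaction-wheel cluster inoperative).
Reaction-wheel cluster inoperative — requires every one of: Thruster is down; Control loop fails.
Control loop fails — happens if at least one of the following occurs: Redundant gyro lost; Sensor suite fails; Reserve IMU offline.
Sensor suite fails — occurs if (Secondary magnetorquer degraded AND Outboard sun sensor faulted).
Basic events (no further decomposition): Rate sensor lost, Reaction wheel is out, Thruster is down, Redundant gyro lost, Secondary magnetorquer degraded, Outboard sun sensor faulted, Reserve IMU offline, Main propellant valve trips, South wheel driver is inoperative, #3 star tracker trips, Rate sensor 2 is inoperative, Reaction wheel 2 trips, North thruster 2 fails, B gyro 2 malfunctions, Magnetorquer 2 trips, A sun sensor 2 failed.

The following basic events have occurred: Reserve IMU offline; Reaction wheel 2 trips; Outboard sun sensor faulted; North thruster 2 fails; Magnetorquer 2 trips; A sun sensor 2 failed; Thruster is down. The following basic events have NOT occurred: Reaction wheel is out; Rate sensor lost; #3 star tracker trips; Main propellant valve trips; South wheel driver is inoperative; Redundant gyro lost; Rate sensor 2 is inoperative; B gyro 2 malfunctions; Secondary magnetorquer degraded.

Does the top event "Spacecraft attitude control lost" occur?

Yes

Sensor suite fails [AND]: Secondary magnetorquer degraded=not, Outboard sun sensor faulted=occurs → not all inputs occur → does not occur.
Control loop fails [OR]: Redundant gyro lost=not, Sensor suite fails=not, Reserve IMU offline=occurs → at least one input occurs → occurs.
Reaction-wheel cluster inoperative [AND]: Thruster is down=occurs, Control loop fails=occurs → all inputs occur → occurs.
Momentum path unavailable [OR]: Rate sensor lost=not, Reaction wheel is out=not, Reaction-wheel cluster inoperative=occurs → at least one input occurs → occurs.
Backup chain fails [OR]: Main propellant valve trips=not, South wheel driver is inoperative=not → no input occurs → does not occur.
Thruster branch fails [AND]: #3 star tracker trips=not, Rate sensor 2 is inoperative=not, Reaction wheel 2 trips=occurs, North thruster 2 fails=occurs → not all inputs occur → does not occur.
Sensor suite 2 down [AND]: Thruster branch fails=not, B gyro 2 malfunctions=not, Magnetorquer 2 trips=occurs, A sun sensor 2 failed=occurs → not all inputs occur → does not occur.
Spacecraft attitude control lost [OR]: Momentum path unavailable=occurs, Backup chain fails=not, Sensor suite 2 down=not → at least one input occurs → occurs.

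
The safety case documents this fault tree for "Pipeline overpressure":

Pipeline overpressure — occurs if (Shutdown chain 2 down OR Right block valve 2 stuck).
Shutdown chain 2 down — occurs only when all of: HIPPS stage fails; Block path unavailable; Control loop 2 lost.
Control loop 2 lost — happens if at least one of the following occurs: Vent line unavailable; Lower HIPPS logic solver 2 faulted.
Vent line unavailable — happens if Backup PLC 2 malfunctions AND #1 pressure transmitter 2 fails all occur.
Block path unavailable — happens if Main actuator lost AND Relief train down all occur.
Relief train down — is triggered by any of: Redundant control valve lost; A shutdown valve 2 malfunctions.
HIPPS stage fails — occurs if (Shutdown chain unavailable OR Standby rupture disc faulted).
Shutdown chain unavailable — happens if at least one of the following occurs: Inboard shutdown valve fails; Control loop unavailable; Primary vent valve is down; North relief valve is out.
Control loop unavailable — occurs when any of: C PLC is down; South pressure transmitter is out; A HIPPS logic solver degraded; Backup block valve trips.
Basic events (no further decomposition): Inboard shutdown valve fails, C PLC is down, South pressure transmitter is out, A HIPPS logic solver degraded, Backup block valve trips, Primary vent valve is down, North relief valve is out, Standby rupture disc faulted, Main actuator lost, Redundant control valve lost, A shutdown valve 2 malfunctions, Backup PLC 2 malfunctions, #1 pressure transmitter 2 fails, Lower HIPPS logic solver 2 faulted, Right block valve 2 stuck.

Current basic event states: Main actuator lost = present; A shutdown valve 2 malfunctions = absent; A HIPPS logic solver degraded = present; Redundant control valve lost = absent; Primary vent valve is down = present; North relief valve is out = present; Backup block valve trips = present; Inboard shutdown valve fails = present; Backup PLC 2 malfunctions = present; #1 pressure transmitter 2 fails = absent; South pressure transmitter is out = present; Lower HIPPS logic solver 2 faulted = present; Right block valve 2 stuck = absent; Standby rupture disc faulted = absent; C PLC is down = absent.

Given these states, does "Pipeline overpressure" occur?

Control loop unavailable [OR]: C PLC is down=not, South pressure transmitter is out=occurs, A HIPPS logic solver degraded=occurs, Backup block valve trips=occurs → at least one input occurs → occurs.
Shutdown chain unavailable [OR]: Inboard shutdown valve fails=occurs, Control loop unavailable=occurs, Primary vent valve is down=occurs, North relief valve is out=occurs → at least one input occurs → occurs.
HIPPS stage fails [OR]: Shutdown chain unavailable=occurs, Standby rupture disc faulted=not → at least one input occurs → occurs.
Relief train down [OR]: Redundant control valve lost=not, A shutdown valve 2 malfunctions=not → no input occurs → does not occur.
Block path unavailable [AND]: Main actuator lost=occurs, Relief train down=not → not all inputs occur → does not occur.
Vent line unavailable [AND]: Backup PLC 2 malfunctions=occurs, #1 pressure transmitter 2 fails=not → not all inputs occur → does not occur.
Control loop 2 lost [OR]: Vent line unavailable=not, Lower HIPPS logic solver 2 faulted=occurs → at least one input occurs → occurs.
Shutdown chain 2 down [AND]: HIPPS stage fails=occurs, Block path unavailable=not, Control loop 2 lost=occurs → not all inputs occur → does not occur.
Pipeline overpressure [OR]: Shutdown chain 2 down=not, Right block valve 2 stuck=not → no input occurs → does not occur.

No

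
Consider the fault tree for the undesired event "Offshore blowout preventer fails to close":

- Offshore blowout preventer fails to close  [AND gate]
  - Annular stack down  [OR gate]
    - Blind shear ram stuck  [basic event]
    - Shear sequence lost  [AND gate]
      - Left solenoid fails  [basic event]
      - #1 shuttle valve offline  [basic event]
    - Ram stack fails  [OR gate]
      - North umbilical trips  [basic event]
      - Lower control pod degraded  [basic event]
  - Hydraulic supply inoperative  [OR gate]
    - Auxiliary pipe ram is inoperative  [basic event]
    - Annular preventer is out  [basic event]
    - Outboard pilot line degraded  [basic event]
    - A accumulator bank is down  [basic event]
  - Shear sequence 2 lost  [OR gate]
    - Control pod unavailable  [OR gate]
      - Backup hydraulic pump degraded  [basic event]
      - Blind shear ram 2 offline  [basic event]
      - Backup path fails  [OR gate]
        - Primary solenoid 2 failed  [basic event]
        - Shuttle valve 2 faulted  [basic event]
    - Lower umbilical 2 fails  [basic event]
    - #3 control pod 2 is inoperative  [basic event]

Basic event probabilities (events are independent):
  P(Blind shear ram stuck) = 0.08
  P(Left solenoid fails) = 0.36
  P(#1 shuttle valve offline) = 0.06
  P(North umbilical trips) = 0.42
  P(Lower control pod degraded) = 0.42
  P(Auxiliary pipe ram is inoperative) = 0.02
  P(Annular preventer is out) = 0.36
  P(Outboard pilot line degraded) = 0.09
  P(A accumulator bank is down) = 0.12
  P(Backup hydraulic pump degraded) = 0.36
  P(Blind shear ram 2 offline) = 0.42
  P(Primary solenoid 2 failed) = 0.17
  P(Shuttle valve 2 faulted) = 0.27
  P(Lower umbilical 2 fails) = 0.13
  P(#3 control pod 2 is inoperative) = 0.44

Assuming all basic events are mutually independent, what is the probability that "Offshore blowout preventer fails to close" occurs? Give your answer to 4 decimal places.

P(Shear sequence lost) [AND] = 0.36 × 0.06 = 0.021600
P(Ram stack fails) [OR] = 1 − (1−0.42) × (1−0.42) = 0.663600
P(Annular stack down) [OR] = 1 − (1−0.08) × (1−0.021600) × (1−0.663600) = 0.697197
P(Hydraulic supply inoperative) [OR] = 1 − (1−0.02) × (1−0.36) × (1−0.09) × (1−0.12) = 0.497738
P(Backup path fails) [OR] = 1 − (1−0.17) × (1−0.27) = 0.394100
P(Control pod unavailable) [OR] = 1 − (1−0.36) × (1−0.42) × (1−0.394100) = 0.775090
P(Shear sequence 2 lost) [OR] = 1 − (1−0.775090) × (1−0.13) × (1−0.44) = 0.890424
P(Offshore blowout preventer fails to close) [AND] = 0.697197 × 0.497738 × 0.890424 = 0.308996
Rounded to 4 decimal places: P(Offshore blowout preventer fails to close) ≈ 0.3090.

0.3090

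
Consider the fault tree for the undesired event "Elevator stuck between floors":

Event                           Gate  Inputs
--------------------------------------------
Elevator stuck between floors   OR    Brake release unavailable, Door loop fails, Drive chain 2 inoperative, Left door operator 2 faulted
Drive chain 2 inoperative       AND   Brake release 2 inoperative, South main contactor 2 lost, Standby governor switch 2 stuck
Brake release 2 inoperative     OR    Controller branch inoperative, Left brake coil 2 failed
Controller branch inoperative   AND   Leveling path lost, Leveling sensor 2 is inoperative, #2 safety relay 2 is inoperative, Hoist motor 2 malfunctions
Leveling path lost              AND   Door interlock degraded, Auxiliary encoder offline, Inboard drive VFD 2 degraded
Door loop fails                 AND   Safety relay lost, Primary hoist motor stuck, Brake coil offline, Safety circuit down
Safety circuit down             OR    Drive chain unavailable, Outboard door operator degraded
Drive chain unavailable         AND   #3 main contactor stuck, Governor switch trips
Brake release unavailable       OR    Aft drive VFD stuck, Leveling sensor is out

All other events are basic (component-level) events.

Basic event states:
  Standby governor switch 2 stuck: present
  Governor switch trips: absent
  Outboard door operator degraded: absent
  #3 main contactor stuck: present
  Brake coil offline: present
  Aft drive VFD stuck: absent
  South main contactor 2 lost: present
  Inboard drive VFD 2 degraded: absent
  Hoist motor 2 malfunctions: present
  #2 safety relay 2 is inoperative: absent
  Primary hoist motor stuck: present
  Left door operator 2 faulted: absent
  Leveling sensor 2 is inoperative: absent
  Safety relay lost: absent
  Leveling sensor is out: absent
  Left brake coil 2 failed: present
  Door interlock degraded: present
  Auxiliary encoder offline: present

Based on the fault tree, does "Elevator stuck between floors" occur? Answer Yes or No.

Brake release unavailable [OR]: Aft drive VFD stuck=not, Leveling sensor is out=not → no input occurs → does not occur.
Drive chain unavailable [AND]: #3 main contactor stuck=occurs, Governor switch trips=not → not all inputs occur → does not occur.
Safety circuit down [OR]: Drive chain unavailable=not, Outboard door operator degraded=not → no input occurs → does not occur.
Door loop fails [AND]: Safety relay lost=not, Primary hoist motor stuck=occurs, Brake coil offline=occurs, Safety circuit down=not → not all inputs occur → does not occur.
Leveling path lost [AND]: Door interlock degraded=occurs, Auxiliary encoder offline=occurs, Inboard drive VFD 2 degraded=not → not all inputs occur → does not occur.
Controller branch inoperative [AND]: Leveling path lost=not, Leveling sensor 2 is inoperative=not, #2 safety relay 2 is inoperative=not, Hoist motor 2 malfunctions=occurs → not all inputs occur → does not occur.
Brake release 2 inoperative [OR]: Controller branch inoperative=not, Left brake coil 2 failed=occurs → at least one input occurs → occurs.
Drive chain 2 inoperative [AND]: Brake release 2 inoperative=occurs, South main contactor 2 lost=occurs, Standby governor switch 2 stuck=occurs → all inputs occur → occurs.
Elevator stuck between floors [OR]: Brake release unavailable=not, Door loop fails=not, Drive chain 2 inoperative=occurs, Left door operator 2 faulted=not → at least one input occurs → occurs.

Yes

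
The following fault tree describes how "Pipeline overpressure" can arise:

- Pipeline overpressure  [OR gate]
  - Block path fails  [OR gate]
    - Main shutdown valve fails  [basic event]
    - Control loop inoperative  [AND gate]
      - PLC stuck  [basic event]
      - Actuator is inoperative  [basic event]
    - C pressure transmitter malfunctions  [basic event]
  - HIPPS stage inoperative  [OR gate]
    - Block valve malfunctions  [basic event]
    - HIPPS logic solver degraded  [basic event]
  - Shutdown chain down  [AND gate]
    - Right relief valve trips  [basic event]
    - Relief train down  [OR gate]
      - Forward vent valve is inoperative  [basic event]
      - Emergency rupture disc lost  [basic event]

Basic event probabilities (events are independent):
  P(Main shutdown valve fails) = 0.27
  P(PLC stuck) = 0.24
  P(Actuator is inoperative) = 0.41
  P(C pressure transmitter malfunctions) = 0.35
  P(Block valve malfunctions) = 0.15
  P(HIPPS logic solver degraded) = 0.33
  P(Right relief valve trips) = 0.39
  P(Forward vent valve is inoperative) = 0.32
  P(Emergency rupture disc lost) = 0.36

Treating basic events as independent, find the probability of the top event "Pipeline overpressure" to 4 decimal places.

P(Control loop inoperative) [AND] = 0.24 × 0.41 = 0.098400
P(Block path fails) [OR] = 1 − (1−0.27) × (1−0.098400) × (1−0.35) = 0.572191
P(HIPPS stage inoperative) [OR] = 1 − (1−0.15) × (1−0.33) = 0.430500
P(Relief train down) [OR] = 1 − (1−0.32) × (1−0.36) = 0.564800
P(Shutdown chain down) [AND] = 0.39 × 0.564800 = 0.220272
P(Pipeline overpressure) [OR] = 1 − (1−0.572191) × (1−0.430500) × (1−0.220272) = 0.810029
Rounded to 4 decimal places: P(Pipeline overpressure) ≈ 0.8100.

0.8100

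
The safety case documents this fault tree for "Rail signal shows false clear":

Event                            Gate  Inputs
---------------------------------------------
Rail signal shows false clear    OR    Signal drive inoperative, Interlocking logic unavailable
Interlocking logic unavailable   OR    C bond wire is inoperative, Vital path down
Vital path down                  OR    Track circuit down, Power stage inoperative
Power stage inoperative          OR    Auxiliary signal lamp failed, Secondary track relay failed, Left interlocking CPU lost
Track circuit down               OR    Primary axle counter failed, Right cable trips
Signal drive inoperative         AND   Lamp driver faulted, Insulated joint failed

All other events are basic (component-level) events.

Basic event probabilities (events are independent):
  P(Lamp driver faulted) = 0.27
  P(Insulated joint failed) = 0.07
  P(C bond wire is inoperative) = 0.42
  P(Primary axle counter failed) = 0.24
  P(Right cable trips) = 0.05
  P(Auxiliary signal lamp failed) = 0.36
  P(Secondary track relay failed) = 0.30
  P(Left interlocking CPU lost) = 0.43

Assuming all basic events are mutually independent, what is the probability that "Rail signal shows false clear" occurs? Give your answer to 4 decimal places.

P(Signal drive inoperative) [AND] = 0.27 × 0.07 = 0.018900
P(Track circuit down) [OR] = 1 − (1−0.24) × (1−0.05) = 0.278000
P(Power stage inoperative) [OR] = 1 − (1−0.36) × (1−0.30) × (1−0.43) = 0.744640
P(Vital path down) [OR] = 1 − (1−0.278000) × (1−0.744640) = 0.815630
P(Interlocking logic unavailable) [OR] = 1 − (1−0.42) × (1−0.815630) = 0.893065
P(Rail signal shows false clear) [OR] = 1 − (1−0.018900) × (1−0.893065) = 0.895086
Rounded to 4 decimal places: P(Rail signal shows false clear) ≈ 0.8951.

0.8951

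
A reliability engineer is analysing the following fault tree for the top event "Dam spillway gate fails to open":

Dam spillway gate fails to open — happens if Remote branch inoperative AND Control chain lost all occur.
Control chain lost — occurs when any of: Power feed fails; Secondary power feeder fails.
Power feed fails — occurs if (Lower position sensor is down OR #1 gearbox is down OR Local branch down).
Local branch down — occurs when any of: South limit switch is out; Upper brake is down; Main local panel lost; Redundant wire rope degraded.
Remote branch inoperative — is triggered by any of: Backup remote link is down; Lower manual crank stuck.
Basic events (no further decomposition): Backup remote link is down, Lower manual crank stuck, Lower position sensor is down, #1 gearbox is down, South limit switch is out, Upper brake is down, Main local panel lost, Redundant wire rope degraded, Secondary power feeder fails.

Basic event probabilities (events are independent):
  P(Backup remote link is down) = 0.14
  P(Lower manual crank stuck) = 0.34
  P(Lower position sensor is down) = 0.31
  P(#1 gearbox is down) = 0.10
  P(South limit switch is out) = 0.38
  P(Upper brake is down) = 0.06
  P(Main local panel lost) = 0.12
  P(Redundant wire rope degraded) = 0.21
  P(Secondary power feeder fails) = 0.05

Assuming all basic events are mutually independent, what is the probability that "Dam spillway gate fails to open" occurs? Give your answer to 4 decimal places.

0.3290

P(Remote branch inoperative) [OR] = 1 − (1−0.14) × (1−0.34) = 0.432400
P(Local branch down) [OR] = 1 − (1−0.38) × (1−0.06) × (1−0.12) × (1−0.21) = 0.594837
P(Power feed fails) [OR] = 1 − (1−0.31) × (1−0.10) × (1−0.594837) = 0.748394
P(Control chain lost) [OR] = 1 − (1−0.748394) × (1−0.05) = 0.760974
P(Dam spillway gate fails to open) [AND] = 0.432400 × 0.760974 = 0.329045
Rounded to 4 decimal places: P(Dam spillway gate fails to open) ≈ 0.3290.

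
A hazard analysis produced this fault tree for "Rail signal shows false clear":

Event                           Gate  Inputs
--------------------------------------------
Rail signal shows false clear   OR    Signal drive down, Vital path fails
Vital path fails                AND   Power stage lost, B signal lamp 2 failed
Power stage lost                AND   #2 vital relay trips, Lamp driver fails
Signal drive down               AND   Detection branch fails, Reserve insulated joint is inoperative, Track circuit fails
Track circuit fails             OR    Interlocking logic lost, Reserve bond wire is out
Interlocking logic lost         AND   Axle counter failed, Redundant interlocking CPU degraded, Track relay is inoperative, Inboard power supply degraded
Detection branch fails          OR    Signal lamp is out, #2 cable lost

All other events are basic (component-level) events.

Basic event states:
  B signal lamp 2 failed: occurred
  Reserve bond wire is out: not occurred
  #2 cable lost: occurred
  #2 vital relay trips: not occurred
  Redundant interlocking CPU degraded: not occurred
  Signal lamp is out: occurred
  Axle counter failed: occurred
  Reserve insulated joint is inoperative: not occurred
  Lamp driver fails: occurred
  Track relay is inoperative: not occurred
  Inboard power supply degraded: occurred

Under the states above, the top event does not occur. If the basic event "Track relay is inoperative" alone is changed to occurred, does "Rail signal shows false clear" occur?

No

Counterfactual: set "Track relay is inoperative" to occurred.
Detection branch fails [OR]: Signal lamp is out=occurs, #2 cable lost=occurs → at least one input occurs → occurs.
Interlocking logic lost [AND]: Axle counter failed=occurs, Redundant interlocking CPU degraded=not, Track relay is inoperative=occurs, Inboard power supply degraded=occurs → not all inputs occur → does not occur.
Track circuit fails [OR]: Interlocking logic lost=not, Reserve bond wire is out=not → no input occurs → does not occur.
Signal drive down [AND]: Detection branch fails=occurs, Reserve insulated joint is inoperative=not, Track circuit fails=not → not all inputs occur → does not occur.
Power stage lost [AND]: #2 vital relay trips=not, Lamp driver fails=occurs → not all inputs occur → does not occur.
Vital path fails [AND]: Power stage lost=not, B signal lamp 2 failed=occurs → not all inputs occur → does not occur.
Rail signal shows false clear [OR]: Signal drive down=not, Vital path fails=not → no input occurs → does not occur.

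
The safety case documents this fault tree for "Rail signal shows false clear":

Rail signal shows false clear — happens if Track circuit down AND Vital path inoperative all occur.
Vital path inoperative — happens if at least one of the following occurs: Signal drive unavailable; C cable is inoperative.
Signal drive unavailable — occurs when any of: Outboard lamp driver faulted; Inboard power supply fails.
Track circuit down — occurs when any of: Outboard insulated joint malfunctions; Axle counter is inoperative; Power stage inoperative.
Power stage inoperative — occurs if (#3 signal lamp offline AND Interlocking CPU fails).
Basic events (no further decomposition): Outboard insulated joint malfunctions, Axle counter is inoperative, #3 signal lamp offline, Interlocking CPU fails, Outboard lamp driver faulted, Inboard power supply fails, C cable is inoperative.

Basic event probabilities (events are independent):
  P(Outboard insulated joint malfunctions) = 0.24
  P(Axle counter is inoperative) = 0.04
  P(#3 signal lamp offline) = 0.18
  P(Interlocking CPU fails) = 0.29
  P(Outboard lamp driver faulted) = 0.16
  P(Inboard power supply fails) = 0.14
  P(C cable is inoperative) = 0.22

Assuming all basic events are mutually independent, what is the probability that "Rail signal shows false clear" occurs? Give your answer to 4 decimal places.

0.1347

P(Power stage inoperative) [AND] = 0.18 × 0.29 = 0.052200
P(Track circuit down) [OR] = 1 − (1−0.24) × (1−0.04) × (1−0.052200) = 0.308485
P(Signal drive unavailable) [OR] = 1 − (1−0.16) × (1−0.14) = 0.277600
P(Vital path inoperative) [OR] = 1 − (1−0.277600) × (1−0.22) = 0.436528
P(Rail signal shows false clear) [AND] = 0.308485 × 0.436528 = 0.134662
Rounded to 4 decimal places: P(Rail signal shows false clear) ≈ 0.1347.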